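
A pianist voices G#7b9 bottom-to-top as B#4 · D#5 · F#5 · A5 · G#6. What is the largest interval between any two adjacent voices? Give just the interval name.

major seventh

Adjacent intervals: B#4→D#5 = minor third; D#5→F#5 = minor third; F#5→A5 = minor third; A5→G#6 = major seventh.
The largest is A5 to G#6, a major seventh (11 semitones).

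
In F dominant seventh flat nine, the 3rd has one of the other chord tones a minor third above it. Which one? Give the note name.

The chord tones of F7b9 are F, A, C, Eb, Gb.
The 3rd is A. A minor third above A is C.
C is the chord's 5th.

C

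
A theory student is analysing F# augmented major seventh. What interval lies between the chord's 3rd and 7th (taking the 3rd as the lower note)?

Spelling the chord: F#, A#, C##, E#.
That puts A# below E#.
Counting 5 letters and 7 half steps from A# gives a perfect fifth.

perfect 5th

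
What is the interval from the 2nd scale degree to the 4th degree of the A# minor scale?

A# natural minor: A# B# C# D# E# F# G#.
The 2nd scale degree is B# and the 4th scale degree is D#.
B# up to D# is 3 semitones, a half step narrower than a major third, so the interval is minor.

minor third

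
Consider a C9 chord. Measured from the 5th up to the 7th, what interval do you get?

Spelling the chord: C-E-G-Bb-D.
That puts G below Bb.
3 letter names make it a third; at 3 semitones (a half step narrower than major) the quality is minor.

minor 3rd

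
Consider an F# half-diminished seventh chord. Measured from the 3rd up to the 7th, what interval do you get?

perfect 5th

F#m7b5 (F# half-diminished seventh) is spelled F#, A, C, E.
That puts A below E.
From A to E is 7 semitones, exactly the perfect fifth.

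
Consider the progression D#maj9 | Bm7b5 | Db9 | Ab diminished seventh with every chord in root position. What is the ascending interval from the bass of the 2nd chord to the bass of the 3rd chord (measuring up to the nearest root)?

diminished third

The roots are B and Db.
3 letter names make it a third; at 2 semitones (a whole step narrower than major) the quality is diminished.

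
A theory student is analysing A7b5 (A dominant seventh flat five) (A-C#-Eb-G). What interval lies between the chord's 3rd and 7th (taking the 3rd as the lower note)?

That puts C# below G.
C# up to G is 6 semitones, a half step narrower than a perfect fifth, so the interval is diminished.
This 3–7 tritone is the characteristic tension at the heart of the dominant sound.

diminished fifth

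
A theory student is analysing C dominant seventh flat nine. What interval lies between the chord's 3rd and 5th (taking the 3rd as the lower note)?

minor third

The chord tones of C dominant seventh flat nine are C, E, G, Bb, Db.
That puts E below G.
3 letter names make it a third; at 3 semitones (a half step narrower than major) the quality is minor.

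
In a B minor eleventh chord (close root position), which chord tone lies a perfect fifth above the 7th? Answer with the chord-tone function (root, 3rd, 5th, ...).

Bm11 (B minor eleventh) is spelled B, D, F#, A, C#, E.
The 7th is A. A perfect fifth above A is E.
E is the chord's 11th.

11th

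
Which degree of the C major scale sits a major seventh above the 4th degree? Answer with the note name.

The scale is C D E F G A B.
The 4th degree is F; a major seventh above that is E — scale degree 3.

E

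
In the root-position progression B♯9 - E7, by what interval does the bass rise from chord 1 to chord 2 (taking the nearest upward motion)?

The roots are B♯ and E.
B♯ up to E is 4 semitones, a half step narrower than a perfect fourth, so the interval is diminished.

diminished fourth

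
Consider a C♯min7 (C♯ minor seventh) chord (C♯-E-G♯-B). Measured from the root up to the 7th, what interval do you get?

That puts C♯ below B.
C♯ up to B is 10 semitones, a half step narrower than a major seventh, so the interval is minor.

minor seventh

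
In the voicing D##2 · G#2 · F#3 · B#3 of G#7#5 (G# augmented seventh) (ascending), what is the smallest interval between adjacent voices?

Adjacent intervals: D##2→G#2 = diminished fourth; G#2→F#3 = minor seventh; F#3→B#3 = augmented fourth.
The smallest is D##2 to G#2, a diminished fourth (4 semitones).

diminished fourth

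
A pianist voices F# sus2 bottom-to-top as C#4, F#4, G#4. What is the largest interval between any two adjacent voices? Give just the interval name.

perfect fourth

Adjacent intervals: C#4→F#4 = perfect fourth; F#4→G#4 = major second.
The largest is C#4 to F#4, a perfect fourth (5 semitones).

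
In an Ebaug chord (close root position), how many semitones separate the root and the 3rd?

Spelling the chord: Eb, G, B.
Eb to G is a major third: 4 semitones.

4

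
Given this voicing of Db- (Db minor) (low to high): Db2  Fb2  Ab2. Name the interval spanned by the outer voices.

The outer voices are Db2 and Ab2.
Counting 5 letters and 7 half steps from Db gives a perfect fifth.

perfect fifth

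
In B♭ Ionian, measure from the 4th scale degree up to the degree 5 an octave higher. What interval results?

B♭ major: B♭ C D E♭ F G A.
That puts E♭ below F.
Counting 9 letters and 14 half steps from E♭ gives a major ninth.

major ninth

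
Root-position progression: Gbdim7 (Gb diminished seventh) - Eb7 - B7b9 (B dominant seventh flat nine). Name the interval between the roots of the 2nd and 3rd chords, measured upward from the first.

The roots are Eb and B.
5 letter names make it a fifth; at 8 semitones (a half step wider than perfect) the quality is augmented.

augmented fifth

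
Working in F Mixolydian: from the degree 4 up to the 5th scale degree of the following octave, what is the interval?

Spelling F Mixolydian: F G A B♭ C D E♭.
Degree 4 = B♭; 5th degree (up an octave) = C.
Counting 9 letters and 14 half steps from B♭ gives a major ninth.

M9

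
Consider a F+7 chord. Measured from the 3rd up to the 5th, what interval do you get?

The chord tones of Faug7 are F, A, C#, Eb.
So we need the interval from A up to C#.
From A to C# is 4 semitones, exactly the major third.

major third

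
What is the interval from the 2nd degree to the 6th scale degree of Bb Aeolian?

diminished fifth

Bb natural minor: Bb C Db Eb F Gb Ab.
The 2nd degree is C and the degree 6 is Gb.
5 letter names make it a fifth; at 6 semitones (a half step narrower than perfect) the quality is diminished.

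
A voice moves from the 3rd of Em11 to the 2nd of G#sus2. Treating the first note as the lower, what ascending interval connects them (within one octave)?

augmented second

The 3rd of Em11 is G; the 2nd of G#sus2 is A#.
2 letter names make it a second; at 3 semitones (a half step wider than major) the quality is augmented.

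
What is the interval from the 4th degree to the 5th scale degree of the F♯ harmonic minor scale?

major 2nd

The scale runs F♯ G♯ A B C♯ D E♯.
That puts B below C♯.
From B to C♯ is 2 semitones, exactly the major second.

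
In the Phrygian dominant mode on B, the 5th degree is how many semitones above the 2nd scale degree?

The scale is B C D♯ E F♯ G A.
C up to F♯ is an augmented fourth — 6 semitones.

6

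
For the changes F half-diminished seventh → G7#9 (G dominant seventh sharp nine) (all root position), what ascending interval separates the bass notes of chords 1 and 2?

The roots are F and G.
F up to G spans 2 letter names and 2 semitones — a major second.

major second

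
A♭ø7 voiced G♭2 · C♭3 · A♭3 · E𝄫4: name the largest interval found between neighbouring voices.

Adjacent intervals: G♭2→C♭3 = perfect fourth; C♭3→A♭3 = major sixth; A♭3→E𝄫4 = diminished fifth.
The largest is C♭3 to A♭3, a major sixth (9 semitones).

major sixth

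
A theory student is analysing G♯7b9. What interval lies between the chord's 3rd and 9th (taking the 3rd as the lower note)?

diminished seventh

Spelling the chord: G♯ B♯ D♯ F♯ A.
So we need the interval from B♯ up to A.
From B♯ to A: 9 semitones over a seventh = diminished.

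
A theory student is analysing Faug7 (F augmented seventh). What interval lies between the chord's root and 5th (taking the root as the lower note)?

Faug7 (F augmented seventh) is spelled F–A–C♯–E♭.
So we need the interval from F up to C♯.
From F to C♯: 8 semitones over a fifth = augmented.

augmented 5th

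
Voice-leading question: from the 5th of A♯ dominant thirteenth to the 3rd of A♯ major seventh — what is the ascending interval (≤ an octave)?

The 5th of A♯ dominant thirteenth is E♯; the 3rd of A♯ major seventh is C𝄪.
From E♯ to C𝄪 is 9 semitones, exactly the major sixth.

major 6th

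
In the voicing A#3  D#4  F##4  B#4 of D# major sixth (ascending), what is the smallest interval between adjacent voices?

Adjacent intervals: A#3→D#4 = perfect fourth; D#4→F##4 = major third; F##4→B#4 = perfect fourth.
The smallest is D#4 to F##4, a major third (4 semitones).

major 3rd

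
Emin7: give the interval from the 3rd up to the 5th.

M3

E minor seventh is spelled E-G-B-D.
The 3rd is G and the 5th is B.
Counting 3 letters and 4 half steps from G gives a major third.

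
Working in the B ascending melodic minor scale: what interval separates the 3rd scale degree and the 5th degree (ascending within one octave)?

major third

Spelling the B ascending melodic minor scale: B C# D E F# G# A#.
So we need the interval from D up to F#.
D up to F# spans 3 letter names and 4 semitones — a major third.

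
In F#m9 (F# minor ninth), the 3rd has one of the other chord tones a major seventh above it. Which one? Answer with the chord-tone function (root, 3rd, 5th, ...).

Spelling the chord: F#, A, C#, E, G#.
The 3rd is A. A major seventh above A is G#.
G# is the chord's 9th.

9th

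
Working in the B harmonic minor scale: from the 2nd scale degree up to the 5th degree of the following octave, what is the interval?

The scale runs B C# D E F# G A#.
2nd scale degree = C#; degree 5 (up an octave) = F#.
Counting 11 letters and 17 half steps from C# gives a perfect eleventh.

perfect 11th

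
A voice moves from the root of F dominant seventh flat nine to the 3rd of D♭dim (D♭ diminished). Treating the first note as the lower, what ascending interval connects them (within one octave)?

diminished 8th

The root of F dominant seventh flat nine is F; the 3rd of D♭dim (D♭ diminished) is F♭.
8 letter names make it an octave; at 11 semitones (a half step narrower than perfect) the quality is diminished.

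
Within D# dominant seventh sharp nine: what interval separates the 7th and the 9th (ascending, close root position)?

augmented 3rd

Spelling the chord: D#-F##-A#-C#-E##.
That puts C# below E##.
From C# to E##: 5 semitones over a third = augmented.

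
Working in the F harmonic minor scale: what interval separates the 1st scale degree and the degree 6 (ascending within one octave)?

The scale runs F G A♭ B♭ C D♭ E.
The 1st scale degree is F and the 6th scale degree is D♭.
F up to D♭ is 8 semitones, a half step narrower than a major sixth, so the interval is minor.

m6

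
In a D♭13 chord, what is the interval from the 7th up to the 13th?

major 7th

The chord tones of D♭13 are D♭ F A♭ C♭ E♭ B♭.
7th = C♭; 13th = B♭.
From C♭ to B♭ is 11 semitones, exactly the major seventh.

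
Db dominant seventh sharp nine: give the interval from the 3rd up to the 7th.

diminished fifth

Db7#9 (Db dominant seventh sharp nine): Db–F–Ab–Cb–E.
The 3rd is F and the 7th is Cb.
From F to Cb: 6 semitones over a fifth = diminished.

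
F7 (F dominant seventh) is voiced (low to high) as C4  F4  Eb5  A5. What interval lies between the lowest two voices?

perfect 4th

Those voices are C4 and F4.
From C to F is 5 semitones, exactly the perfect fourth.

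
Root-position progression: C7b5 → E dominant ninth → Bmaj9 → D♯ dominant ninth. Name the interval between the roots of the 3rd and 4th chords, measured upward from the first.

major third

The roots are B and D♯.
From B to D♯ is 4 semitones, exactly the major third.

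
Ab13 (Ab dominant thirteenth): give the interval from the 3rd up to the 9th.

The chord tones of Ab13 (Ab dominant thirteenth) are Ab, C, Eb, Gb, Bb, F.
The 3rd is C and the 9th is Bb.
From C to Bb: 10 semitones over a seventh = minor.

m7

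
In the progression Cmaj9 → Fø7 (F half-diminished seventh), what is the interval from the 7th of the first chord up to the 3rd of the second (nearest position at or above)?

diminished 7th

Cmaj9 has B as its 7th, and Fø7 (F half-diminished seventh) has Ab as its 3rd.
From B to Ab: 9 semitones over a seventh = diminished.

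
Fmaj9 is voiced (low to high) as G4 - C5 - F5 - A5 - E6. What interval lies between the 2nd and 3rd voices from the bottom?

perfect 4th

Those voices are C5 and F5.
Counting 4 letters and 5 half steps from C gives a perfect fourth.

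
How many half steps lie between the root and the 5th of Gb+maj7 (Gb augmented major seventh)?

Gb+maj7 (Gb augmented major seventh) is spelled Gb-Bb-D-F.
Gb to D is an augmented fifth: 8 semitones.

8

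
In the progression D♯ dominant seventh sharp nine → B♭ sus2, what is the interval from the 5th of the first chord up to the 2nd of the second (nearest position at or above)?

diminished third

The 5th of D♯ dominant seventh sharp nine is A♯; the 2nd of B♭ sus2 is C.
A♯ up to C is 2 semitones, a whole step narrower than a major third, so the interval is diminished.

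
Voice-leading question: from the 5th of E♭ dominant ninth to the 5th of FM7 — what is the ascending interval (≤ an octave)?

The 5th of E♭ dominant ninth is B♭; the 5th of FM7 is C.
Counting 2 letters and 2 half steps from B♭ gives a major second.

major second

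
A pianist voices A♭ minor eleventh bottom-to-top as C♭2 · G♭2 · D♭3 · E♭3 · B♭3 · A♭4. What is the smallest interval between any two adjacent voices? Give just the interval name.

major second

Adjacent intervals: C♭2→G♭2 = perfect fifth; G♭2→D♭3 = perfect fifth; D♭3→E♭3 = major second; E♭3→B♭3 = perfect fifth; B♭3→A♭4 = minor seventh.
The smallest is D♭3 to E♭3, a major second (2 semitones).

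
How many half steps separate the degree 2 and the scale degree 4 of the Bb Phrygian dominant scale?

4

The scale is Bb Cb D Eb F Gb Ab.
Cb up to Eb is a major third — 4 semitones.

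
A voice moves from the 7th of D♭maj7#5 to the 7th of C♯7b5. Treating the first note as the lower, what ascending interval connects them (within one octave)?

D♭maj7#5 has C as its 7th, and C♯7b5 has B as its 7th.
C up to B spans 7 letter names and 11 semitones — a major seventh.

major seventh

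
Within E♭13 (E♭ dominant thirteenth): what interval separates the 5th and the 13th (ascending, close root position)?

E♭13 is spelled E♭-G-B♭-D♭-F-C.
The 5th is B♭ and the 13th is C.
Counting 9 letters and 14 half steps from B♭ gives a major ninth.

major ninth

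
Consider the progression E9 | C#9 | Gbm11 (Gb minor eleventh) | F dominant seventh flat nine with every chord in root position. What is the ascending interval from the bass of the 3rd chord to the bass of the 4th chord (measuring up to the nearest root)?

major seventh

The roots are Gb and F.
Counting 7 letters and 11 half steps from Gb gives a major seventh.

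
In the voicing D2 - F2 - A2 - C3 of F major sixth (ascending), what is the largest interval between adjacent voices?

major 3rd

Adjacent intervals: D2→F2 = minor third; F2→A2 = major third; A2→C3 = minor third.
The largest is F2 to A2, a major third (4 semitones).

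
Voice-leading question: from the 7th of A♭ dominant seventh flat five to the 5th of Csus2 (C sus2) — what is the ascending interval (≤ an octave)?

augmented unison

A♭ dominant seventh flat five has G♭ as its 7th, and Csus2 (C sus2) has G as its 5th.
G♭ up to G is 1 semitone, a half step wider than a perfect unison, so the interval is augmented.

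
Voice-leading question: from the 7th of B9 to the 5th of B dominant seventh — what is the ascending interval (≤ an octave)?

The 7th of B9 is A; the 5th of B dominant seventh is F#.
Counting 6 letters and 9 half steps from A gives a major sixth.

major sixth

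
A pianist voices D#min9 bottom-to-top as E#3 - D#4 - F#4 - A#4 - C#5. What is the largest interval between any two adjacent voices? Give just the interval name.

Adjacent intervals: E#3→D#4 = minor seventh; D#4→F#4 = minor third; F#4→A#4 = major third; A#4→C#5 = minor third.
The largest is E#3 to D#4, a minor seventh (10 semitones).

minor seventh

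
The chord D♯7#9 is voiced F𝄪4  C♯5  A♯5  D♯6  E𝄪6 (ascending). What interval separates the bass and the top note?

M14

The outer voices are F𝄪4 and E𝄪6.
F𝄪 up to E𝄪 spans 14 letter names and 23 semitones — a major fourteenth.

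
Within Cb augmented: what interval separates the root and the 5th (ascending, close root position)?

augmented 5th

Cb augmented: Cb Eb G.
So we need the interval from Cb up to G.
5 letter names make it a fifth; at 8 semitones (a half step wider than perfect) the quality is augmented.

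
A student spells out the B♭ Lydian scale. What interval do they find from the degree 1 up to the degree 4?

augmented fourth

Spelling the B♭ Lydian scale: B♭ C D E F G A.
The degree 1 is B♭ and the 4th degree is E.
4 letter names make it a fourth; at 6 semitones (a half step wider than perfect) the quality is augmented.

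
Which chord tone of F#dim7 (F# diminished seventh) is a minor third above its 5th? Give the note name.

F#dim7 (F# diminished seventh): F#-A-C-Eb.
The 5th is C. A minor third above C is Eb.
Eb is the chord's 7th.

Eb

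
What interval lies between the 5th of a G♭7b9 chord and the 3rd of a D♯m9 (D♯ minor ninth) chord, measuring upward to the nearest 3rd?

G♭7b9 has D♭ as its 5th, and D♯m9 (D♯ minor ninth) has F♯ as its 3rd.
3 letter names make it a third; at 5 semitones (a half step wider than major) the quality is augmented.

A3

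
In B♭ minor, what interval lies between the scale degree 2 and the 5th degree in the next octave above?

perfect 11th

B♭ natural minor: B♭ C D♭ E♭ F G♭ A♭.
That puts C below F.
From C to F is 17 semitones, exactly the perfect eleventh.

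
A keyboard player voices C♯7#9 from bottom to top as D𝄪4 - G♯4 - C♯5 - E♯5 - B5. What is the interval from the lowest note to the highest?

The outer voices are D𝄪4 and B5.
13 letter names make it a thirteenth; at 19 semitones (a whole step narrower than major) the quality is diminished.

diminished 13th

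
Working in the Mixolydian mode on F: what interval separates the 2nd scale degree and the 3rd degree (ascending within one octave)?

Spelling the Mixolydian mode on F: F G A B♭ C D E♭.
So we need the interval from G up to A.
G up to A spans 2 letter names and 2 semitones — a major second.

major second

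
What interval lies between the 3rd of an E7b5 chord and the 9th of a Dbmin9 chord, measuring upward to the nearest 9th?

diminished sixth

E7b5 has G# as its 3rd, and Dbmin9 has Eb as its 9th.
6 letter names make it a sixth; at 7 semitones (a whole step narrower than major) the quality is diminished.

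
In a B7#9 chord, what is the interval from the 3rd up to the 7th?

diminished fifth

B7#9 is spelled B-D#-F#-A-C##.
That puts D# below A.
From D# to A: 6 semitones over a fifth = diminished.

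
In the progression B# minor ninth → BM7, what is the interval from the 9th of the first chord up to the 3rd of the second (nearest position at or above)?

B# minor ninth has C## as its 9th, and BM7 has D# as its 3rd.
C## up to D# is 1 semitone, a half step narrower than a major second, so the interval is minor.

m2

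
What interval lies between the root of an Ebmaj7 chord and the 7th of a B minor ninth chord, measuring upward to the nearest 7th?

augmented 4th

The root of Ebmaj7 is Eb; the 7th of B minor ninth is A.
Eb up to A is 6 semitones, a half step wider than a perfect fourth, so the interval is augmented.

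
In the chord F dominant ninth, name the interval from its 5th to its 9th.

perfect 5th

F dominant ninth is spelled F-A-C-Eb-G.
So we need the interval from C up to G.
Counting 5 letters and 7 half steps from C gives a perfect fifth.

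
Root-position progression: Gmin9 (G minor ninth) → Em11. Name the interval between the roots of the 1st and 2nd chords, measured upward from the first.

The roots are G and E.
Counting 6 letters and 9 half steps from G gives a major sixth.

major sixth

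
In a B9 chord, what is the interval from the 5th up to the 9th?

Spelling the chord: B-D#-F#-A-C#.
That puts F# below C#.
From F# to C# is 7 semitones, exactly the perfect fifth.

perfect fifth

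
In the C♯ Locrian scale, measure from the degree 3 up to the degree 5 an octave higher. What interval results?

m10

The scale runs C♯ D E F♯ G A B.
So we need the interval from E up to G.
E up to G is 15 semitones, a half step narrower than a major tenth, so the interval is minor.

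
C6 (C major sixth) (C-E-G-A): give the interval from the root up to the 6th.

Root = C; 6th = A.
Counting 6 letters and 9 half steps from C gives a major sixth.

major 6th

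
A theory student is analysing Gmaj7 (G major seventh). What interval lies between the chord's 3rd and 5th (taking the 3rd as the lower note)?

Spelling the chord: G, B, D, F♯.
That puts B below D.
B up to D is 3 semitones, a half step narrower than a major third, so the interval is minor.

minor 3rd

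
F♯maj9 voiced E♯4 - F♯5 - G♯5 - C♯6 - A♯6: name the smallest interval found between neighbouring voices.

Adjacent intervals: E♯4→F♯5 = minor ninth; F♯5→G♯5 = major second; G♯5→C♯6 = perfect fourth; C♯6→A♯6 = major sixth.
The smallest is F♯5 to G♯5, a major second (2 semitones).

major second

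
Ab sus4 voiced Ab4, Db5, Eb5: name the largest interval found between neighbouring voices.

Adjacent intervals: Ab4→Db5 = perfect fourth; Db5→Eb5 = major second.
The largest is Ab4 to Db5, a perfect fourth (5 semitones).

P4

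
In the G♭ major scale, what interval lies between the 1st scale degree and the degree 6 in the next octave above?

major thirteenth

The scale runs G♭ A♭ B♭ C♭ D♭ E♭ F.
That puts G♭ below E♭.
From G♭ to E♭ is 21 semitones, exactly the major thirteenth.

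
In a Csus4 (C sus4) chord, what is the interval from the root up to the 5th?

P5

Csus4: C-F-G.
Root = C; 5th = G.
C up to G spans 5 letter names and 7 semitones — a perfect fifth.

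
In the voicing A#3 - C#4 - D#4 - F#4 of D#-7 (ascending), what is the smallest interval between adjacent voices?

M2

Adjacent intervals: A#3→C#4 = minor third; C#4→D#4 = major second; D#4→F#4 = minor third.
The smallest is C#4 to D#4, a major second (2 semitones).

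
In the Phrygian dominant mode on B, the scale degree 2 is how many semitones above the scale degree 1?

1

The scale is B C D# E F# G A.
B up to C is a minor second — 1 semitone.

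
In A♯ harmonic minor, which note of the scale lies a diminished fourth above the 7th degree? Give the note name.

C#

The scale is A♯ B♯ C♯ D♯ E♯ F♯ G𝄪.
The 7th degree is G𝄪; a diminished fourth above that is C♯ — scale degree 3.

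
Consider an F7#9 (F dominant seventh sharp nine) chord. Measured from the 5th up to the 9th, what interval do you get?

A5

F dominant seventh sharp nine is spelled F-A-C-E♭-G♯.
5th = C; 9th = G♯.
5 letter names make it a fifth; at 8 semitones (a half step wider than perfect) the quality is augmented.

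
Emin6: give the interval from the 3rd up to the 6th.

Spelling the chord: E G B C#.
That puts G below C#.
4 letter names make it a fourth; at 6 semitones (a half step wider than perfect) the quality is augmented.

augmented 4th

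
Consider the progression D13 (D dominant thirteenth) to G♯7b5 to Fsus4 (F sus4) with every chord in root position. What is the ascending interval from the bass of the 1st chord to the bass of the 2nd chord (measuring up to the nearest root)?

The roots are D and G♯.
4 letter names make it a fourth; at 6 semitones (a half step wider than perfect) the quality is augmented.

augmented fourth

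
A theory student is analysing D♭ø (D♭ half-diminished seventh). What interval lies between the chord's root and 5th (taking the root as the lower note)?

Spelling the chord: D♭ F♭ A𝄫 C♭.
Root = D♭; 5th = A𝄫.
D♭ up to A𝄫 is 6 semitones, a half step narrower than a perfect fifth, so the interval is diminished.

diminished fifth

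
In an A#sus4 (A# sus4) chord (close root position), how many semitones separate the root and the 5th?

A# sus4: A#, D#, E#.
A# to E# is a perfect fifth: 7 semitones.

7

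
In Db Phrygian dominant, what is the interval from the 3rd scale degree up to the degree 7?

d5

Spelling Db Phrygian dominant: Db Ebb F Gb Ab Bbb Cb.
So we need the interval from F up to Cb.
F up to Cb is 6 semitones, a half step narrower than a perfect fifth, so the interval is diminished.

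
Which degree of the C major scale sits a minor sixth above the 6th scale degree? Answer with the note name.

F

The scale is C D E F G A B.
The 6th scale degree is A; a minor sixth above that is F — scale degree 4.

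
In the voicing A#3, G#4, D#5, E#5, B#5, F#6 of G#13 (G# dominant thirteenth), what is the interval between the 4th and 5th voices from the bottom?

Those voices are E#5 and B#5.
E# up to B# spans 5 letter names and 7 semitones — a perfect fifth.

perfect 5th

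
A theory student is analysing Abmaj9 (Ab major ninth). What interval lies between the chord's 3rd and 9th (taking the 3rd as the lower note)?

Ab major ninth: Ab C Eb G Bb.
That puts C below Bb.
7 letter names make it a seventh; at 10 semitones (a half step narrower than major) the quality is minor.

minor seventh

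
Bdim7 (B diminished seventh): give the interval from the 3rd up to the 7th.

Bdim7 (B diminished seventh) is spelled B-D-F-A♭.
3rd = D; 7th = A♭.
5 letter names make it a fifth; at 6 semitones (a half step narrower than perfect) the quality is diminished.

diminished fifth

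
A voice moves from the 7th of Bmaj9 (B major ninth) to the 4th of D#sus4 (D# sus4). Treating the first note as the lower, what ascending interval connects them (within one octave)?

Bmaj9 (B major ninth) has A# as its 7th, and D#sus4 (D# sus4) has G# as its 4th.
7 letter names make it a seventh; at 10 semitones (a half step narrower than major) the quality is minor.

minor seventh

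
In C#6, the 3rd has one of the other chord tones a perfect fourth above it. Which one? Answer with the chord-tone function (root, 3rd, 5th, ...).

6th

Spelling the chord: C#, E#, G#, A#.
The 3rd is E#. A perfect fourth above E# is A#.
A# is the chord's 6th.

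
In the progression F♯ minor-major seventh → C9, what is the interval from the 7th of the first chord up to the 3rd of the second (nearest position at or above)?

diminished octave

The 7th of F♯ minor-major seventh is E♯; the 3rd of C9 is E.
From E♯ to E: 11 semitones over an octave = diminished.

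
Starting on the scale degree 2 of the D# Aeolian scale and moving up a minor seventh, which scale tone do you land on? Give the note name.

The scale is D# E# F# G# A# B C#.
The scale degree 2 is E#; a minor seventh above that is D# — scale degree 1.

D#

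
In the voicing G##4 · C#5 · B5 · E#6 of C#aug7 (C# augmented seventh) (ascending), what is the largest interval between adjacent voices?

minor seventh

Adjacent intervals: G##4→C#5 = diminished fourth; C#5→B5 = minor seventh; B5→E#6 = augmented fourth.
The largest is C#5 to B5, a minor seventh (10 semitones).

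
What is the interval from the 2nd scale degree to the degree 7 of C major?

major 6th

C major: C D E F G A B.
2nd scale degree = D; scale degree 7 = B.
From D to B is 9 semitones, exactly the major sixth.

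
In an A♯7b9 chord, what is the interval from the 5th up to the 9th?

A♯7b9: A♯–C𝄪–E♯–G♯–B.
So we need the interval from E♯ up to B.
E♯ up to B is 6 semitones, a half step narrower than a perfect fifth, so the interval is diminished.

d5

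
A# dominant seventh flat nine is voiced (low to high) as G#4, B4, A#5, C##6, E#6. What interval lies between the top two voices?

m3

Those voices are C##6 and E#6.
C## up to E# is 3 semitones, a half step narrower than a major third, so the interval is minor.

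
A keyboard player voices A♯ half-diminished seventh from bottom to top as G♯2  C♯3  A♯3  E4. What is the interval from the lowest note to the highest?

minor 13th

The outer voices are G♯2 and E4.
From G♯ to E: 20 semitones over a thirteenth = minor.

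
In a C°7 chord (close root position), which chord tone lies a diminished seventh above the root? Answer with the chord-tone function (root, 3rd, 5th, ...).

Cdim7: C, Eb, Gb, Bbb.
The root is C. A diminished seventh above C is Bbb.
Bbb is the chord's 7th.

7th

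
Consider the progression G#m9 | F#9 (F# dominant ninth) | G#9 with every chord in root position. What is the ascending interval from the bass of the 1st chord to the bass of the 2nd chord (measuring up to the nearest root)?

minor 7th

The roots are G# and F#.
7 letter names make it a seventh; at 10 semitones (a half step narrower than major) the quality is minor.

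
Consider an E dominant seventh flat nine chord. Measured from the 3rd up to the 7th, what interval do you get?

E dominant seventh flat nine: E, G♯, B, D, F.
3rd = G♯; 7th = D.
G♯ up to D is 6 semitones, a half step narrower than a perfect fifth, so the interval is diminished.
That tritone between 3rd and 7th is what gives the dominant seventh its pull toward resolution.

diminished fifth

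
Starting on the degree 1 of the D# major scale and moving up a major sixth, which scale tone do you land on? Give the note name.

The scale is D# E# F## G# A# B# C##.
The degree 1 is D#; a major sixth above that is B# — scale degree 6.

B#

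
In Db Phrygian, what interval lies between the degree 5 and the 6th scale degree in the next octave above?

Spelling Db Phrygian: Db Ebb Fb Gb Ab Bbb Cb.
Degree 5 = Ab; 6th scale degree (up an octave) = Bbb.
From Ab to Bbb: 13 semitones over a ninth = minor.

minor ninth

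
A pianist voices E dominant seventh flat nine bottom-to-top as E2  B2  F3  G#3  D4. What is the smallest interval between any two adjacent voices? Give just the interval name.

Adjacent intervals: E2→B2 = perfect fifth; B2→F3 = diminished fifth; F3→G#3 = augmented second; G#3→D4 = diminished fifth.
The smallest is F3 to G#3, an augmented second (3 semitones).

augmented second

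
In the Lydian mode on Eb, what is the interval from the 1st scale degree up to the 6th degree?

major sixth

The scale runs Eb F G A Bb C D.
The 1st scale degree is Eb and the scale degree 6 is C.
Eb up to C spans 6 letter names and 9 semitones — a major sixth.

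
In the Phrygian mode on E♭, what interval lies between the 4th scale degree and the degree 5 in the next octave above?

major ninth

The scale runs E♭ F♭ G♭ A♭ B♭ C♭ D♭.
That puts A♭ below B♭.
A♭ up to B♭ spans 9 letter names and 14 semitones — a major ninth.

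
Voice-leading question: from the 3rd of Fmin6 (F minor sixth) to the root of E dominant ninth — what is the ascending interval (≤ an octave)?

The 3rd of Fmin6 (F minor sixth) is Ab; the root of E dominant ninth is E.
Ab up to E is 8 semitones, a half step wider than a perfect fifth, so the interval is augmented.

augmented 5th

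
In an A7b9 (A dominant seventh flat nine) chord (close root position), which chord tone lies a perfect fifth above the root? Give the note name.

Spelling the chord: A C# E G Bb.
The root is A. A perfect fifth above A is E.
E is the chord's 5th.

E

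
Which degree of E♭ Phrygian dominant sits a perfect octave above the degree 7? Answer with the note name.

The scale is E♭ F♭ G A♭ B♭ C♭ D♭.
The degree 7 is D♭; a perfect octave above that is D♭ — scale degree 7.

Db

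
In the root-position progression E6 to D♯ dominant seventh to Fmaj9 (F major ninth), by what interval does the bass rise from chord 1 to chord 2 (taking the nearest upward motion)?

major seventh

The roots are E and D♯.
Counting 7 letters and 11 half steps from E gives a major seventh.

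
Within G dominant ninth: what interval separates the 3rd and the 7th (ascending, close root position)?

diminished 5th

G9 (G dominant ninth) is spelled G B D F A.
3rd = B; 7th = F.
5 letter names make it a fifth; at 6 semitones (a half step narrower than perfect) the quality is diminished.
This 3–7 tritone is the characteristic tension at the heart of the dominant sound.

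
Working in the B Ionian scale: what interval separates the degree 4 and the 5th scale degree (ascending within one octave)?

M2

B major: B C# D# E F# G# A#.
Degree 4 = E; scale degree 5 = F#.
Counting 2 letters and 2 half steps from E gives a major second.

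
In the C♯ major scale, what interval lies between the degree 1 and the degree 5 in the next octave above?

perfect twelfth

Spelling the C♯ major scale: C♯ D♯ E♯ F♯ G♯ A♯ B♯.
That puts C♯ below G♯.
From C♯ to G♯ is 19 semitones, exactly the perfect twelfth.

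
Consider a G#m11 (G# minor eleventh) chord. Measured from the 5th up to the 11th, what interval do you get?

G# minor eleventh: G# B D# F# A# C#.
So we need the interval from D# up to C#.
From D# to C#: 10 semitones over a seventh = minor.

minor seventh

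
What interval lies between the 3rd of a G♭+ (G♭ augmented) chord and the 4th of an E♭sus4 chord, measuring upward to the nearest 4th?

m7

The 3rd of G♭+ (G♭ augmented) is B♭; the 4th of E♭sus4 is A♭.
7 letter names make it a seventh; at 10 semitones (a half step narrower than major) the quality is minor.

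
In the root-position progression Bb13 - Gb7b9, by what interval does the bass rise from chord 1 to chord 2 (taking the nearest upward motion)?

minor 6th

The roots are Bb and Gb.
6 letter names make it a sixth; at 8 semitones (a half step narrower than major) the quality is minor.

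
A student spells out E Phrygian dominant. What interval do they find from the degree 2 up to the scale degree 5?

E phrygian dominant: E F G# A B C D.
So we need the interval from F up to B.
4 letter names make it a fourth; at 6 semitones (a half step wider than perfect) the quality is augmented.

augmented fourth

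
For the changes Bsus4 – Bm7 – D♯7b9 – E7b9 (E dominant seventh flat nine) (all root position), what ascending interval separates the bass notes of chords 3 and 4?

m2

The roots are D♯ and E.
D♯ up to E is 1 semitone, a half step narrower than a major second, so the interval is minor.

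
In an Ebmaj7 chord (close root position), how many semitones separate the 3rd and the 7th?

The chord tones of EbΔ7 (Eb major seventh) are Eb G Bb D.
G to D is a perfect fifth: 7 semitones.

7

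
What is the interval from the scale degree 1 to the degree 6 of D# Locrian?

The scale runs D# E F# G# A B C#.
So we need the interval from D# up to B.
D# up to B is 8 semitones, a half step narrower than a major sixth, so the interval is minor.

minor sixth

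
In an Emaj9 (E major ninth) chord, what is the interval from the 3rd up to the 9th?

m7

The chord tones of Emaj9 (E major ninth) are E-G♯-B-D♯-F♯.
That puts G♯ below F♯.
7 letter names make it a seventh; at 10 semitones (a half step narrower than major) the quality is minor.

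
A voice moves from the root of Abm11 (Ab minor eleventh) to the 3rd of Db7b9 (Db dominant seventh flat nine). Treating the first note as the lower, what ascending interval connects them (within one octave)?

major 6th

Abm11 (Ab minor eleventh) has Ab as its root, and Db7b9 (Db dominant seventh flat nine) has F as its 3rd.
Ab up to F spans 6 letter names and 9 semitones — a major sixth.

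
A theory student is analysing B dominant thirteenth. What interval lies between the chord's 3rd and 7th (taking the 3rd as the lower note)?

The chord tones of B dominant thirteenth are B, D#, F#, A, C#, G#.
3rd = D#; 7th = A.
From D# to A: 6 semitones over a fifth = diminished.

diminished fifth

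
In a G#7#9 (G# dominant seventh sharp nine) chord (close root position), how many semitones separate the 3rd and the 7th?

G#7#9 (G# dominant seventh sharp nine): G#, B#, D#, F#, A##.
B# to F# is a diminished fifth: 6 semitones.

6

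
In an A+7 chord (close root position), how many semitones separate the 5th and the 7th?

A augmented seventh is spelled A C# E# G.
E# to G is a diminished third: 2 semitones.

2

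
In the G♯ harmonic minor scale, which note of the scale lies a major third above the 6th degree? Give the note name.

G#

The scale is G♯ A♯ B C♯ D♯ E F𝄪.
The 6th degree is E; a major third above that is G♯ — scale degree 1.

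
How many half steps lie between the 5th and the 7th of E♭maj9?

4

Spelling the chord: E♭–G–B♭–D–F.
B♭ to D is a major third: 4 semitones.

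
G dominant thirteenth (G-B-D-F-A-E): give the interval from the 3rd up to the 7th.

That puts B below F.
5 letter names make it a fifth; at 6 semitones (a half step narrower than perfect) the quality is diminished.
That tritone between 3rd and 7th is what gives the dominant seventh its pull toward resolution.

d5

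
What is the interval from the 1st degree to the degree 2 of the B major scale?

major second

Spelling the B major scale: B C# D# E F# G# A#.
The 1st degree is B and the 2nd degree is C#.
From B to C# is 2 semitones, exactly the major second.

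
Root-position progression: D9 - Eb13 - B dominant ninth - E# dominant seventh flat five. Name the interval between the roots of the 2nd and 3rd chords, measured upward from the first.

The roots are Eb and B.
Eb up to B is 8 semitones, a half step wider than a perfect fifth, so the interval is augmented.

A5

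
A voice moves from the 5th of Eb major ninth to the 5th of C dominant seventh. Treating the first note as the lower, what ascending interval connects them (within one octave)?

M6

The 5th of Eb major ninth is Bb; the 5th of C dominant seventh is G.
From Bb to G is 9 semitones, exactly the major sixth.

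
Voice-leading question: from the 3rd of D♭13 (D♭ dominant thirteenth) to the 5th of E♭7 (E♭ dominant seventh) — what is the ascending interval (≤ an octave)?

The 3rd of D♭13 (D♭ dominant thirteenth) is F; the 5th of E♭7 (E♭ dominant seventh) is B♭.
Counting 4 letters and 5 half steps from F gives a perfect fourth.

perfect fourth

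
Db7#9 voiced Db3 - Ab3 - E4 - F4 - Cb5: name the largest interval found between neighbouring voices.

Adjacent intervals: Db3→Ab3 = perfect fifth; Ab3→E4 = augmented fifth; E4→F4 = minor second; F4→Cb5 = diminished fifth.
The largest is Ab3 to E4, an augmented fifth (8 semitones).

A5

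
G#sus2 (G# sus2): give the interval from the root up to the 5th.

Spelling the chord: G#-A#-D#.
So we need the interval from G# up to D#.
From G# to D# is 7 semitones, exactly the perfect fifth.

P5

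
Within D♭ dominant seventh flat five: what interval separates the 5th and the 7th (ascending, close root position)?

major 3rd

The chord tones of D♭7b5 are D♭, F, A𝄫, C♭.
So we need the interval from A𝄫 up to C♭.
Counting 3 letters and 4 half steps from A𝄫 gives a major third.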